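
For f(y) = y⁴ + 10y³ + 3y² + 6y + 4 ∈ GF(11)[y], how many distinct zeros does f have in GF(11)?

1

Evaluate at each of the 11 elements of GF(11):
f(0) = 4; f(1) = 2; f(2) = 3; f(3) = 4; f(4) = 4; f(5) = 4; f(6) = 7; f(7) = 7; f(8) = 0 → root; f(9) = 6; f(10) = 3.
Roots: {8}.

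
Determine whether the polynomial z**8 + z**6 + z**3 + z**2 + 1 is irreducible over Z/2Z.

Yes

Write P(z) = z**8 + z**6 + z**3 + z**2 + 1.
Check for roots in Z/2Z: P(0) = 1; P(1) = 1.
No roots, so no linear factors.
Monic irreducibles of degree 2 over GF(2): z**2 + z + 1.
None of them divide P (all give nonzero remainder).
Monic irreducibles of degree 3 over GF(2): z**3 + z + 1, z**3 + z**2 + 1.
None of them divide P (all give nonzero remainder).
Monic irreducibles of degree 4 over GF(2): z**4 + z + 1, z**4 + z**3 + 1, z**4 + z**3 + z**2 + z + 1.
None of them divide P (all give nonzero remainder).
No irreducible factor of degree ≤ 4 exists, so P is irreducible over GF(2).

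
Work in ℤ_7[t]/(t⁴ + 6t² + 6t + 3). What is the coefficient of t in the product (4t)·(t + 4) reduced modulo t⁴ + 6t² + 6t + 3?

2

Multiply in ℤ_7[t]: (4t)·(t + 4) = 4t² + 2t.
Reduced: 4t² + 2t.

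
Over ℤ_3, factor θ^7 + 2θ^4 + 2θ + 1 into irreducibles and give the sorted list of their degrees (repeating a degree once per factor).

Write g(θ) = θ^7 + 2θ^4 + 2θ + 1.
Roots in ℤ_3: g(0) = 1; g(1) = 0 → root; g(2) = 0 → root.
Linear factors from roots: (θ + 2), (θ + 1).
Complete factorization: g(θ) = (θ + 1)·(θ + 2)·(θ^2 + θ + 2)·(θ^3 + 2θ^2 + 1).
Factor degrees with multiplicity: 1 + 1 + 2 + 3 = 7.

1, 1, 2, 3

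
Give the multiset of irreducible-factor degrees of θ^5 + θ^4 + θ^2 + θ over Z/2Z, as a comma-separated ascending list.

Write g(θ) = θ^5 + θ^4 + θ^2 + θ.
Roots in Z/2Z: g(0) = 0 → root; g(1) = 0 → root.
Linear factors from roots: (θ), (θ + 1).
Complete factorization: g(θ) = (θ)·(θ + 1)^2·(θ^2 + θ + 1).
Factor degrees with multiplicity: 1 + 1 + 1 + 2 = 5.

1, 1, 1, 2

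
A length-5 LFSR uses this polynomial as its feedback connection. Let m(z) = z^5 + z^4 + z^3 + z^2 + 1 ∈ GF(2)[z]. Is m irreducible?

Check for roots in GF(2): m(0) = 1; m(1) = 1.
No roots, so no linear factors.
Monic irreducibles of degree 2 over GF(2): z^2 + z + 1.
None of them divide m (all give nonzero remainder).
No irreducible factor of degree ≤ 2 exists, so m is irreducible over GF(2).

Yes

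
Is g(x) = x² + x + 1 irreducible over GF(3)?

Check for roots in GF(3): g(0) = 1; g(1) = 0 → root; g(2) = 1.
g(1) = 0, so (x − 1) divides g(x); g is reducible.

No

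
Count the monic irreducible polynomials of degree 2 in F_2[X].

By the necklace-counting formula, N_2(2) = (1/2) Σ_{d|2} μ(2/d)·2^d.
Divisors of 2: 1, 2; μ(2/d) for each: -1, 1.
Σ = − 2^1 + 2^2 = 2.
N = 2/2 = 1.

1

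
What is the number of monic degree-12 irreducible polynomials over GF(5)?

The number of monic irreducibles of degree 12 over GF(5) is (1/12)·Σ_{d∣12} μ(12/d) 5^d.
Divisors of 12: 1, 2, 3, 4, 6, 12; μ(12/d) for each: 0, 1, 0, -1, -1, 1.
Σ = 5^2 − 5^4 − 5^6 + 5^12 = 244124400.
N = 244124400/12 = 20343700.

20343700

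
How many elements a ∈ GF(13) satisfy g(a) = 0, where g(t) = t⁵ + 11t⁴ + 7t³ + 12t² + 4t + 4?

Evaluate at each of the 13 elements of GF(13):
g(0) = 4; g(1) = 0 → root; g(2) = 12; g(3) = 4; g(4) = 2; g(5) = 6; g(6) = 6; g(7) = 11; g(8) = 0 → root; g(9) = 3; g(10) = 0 → root; g(11) = 2; g(12) = 2.
Roots: {1, 8, 10}.

3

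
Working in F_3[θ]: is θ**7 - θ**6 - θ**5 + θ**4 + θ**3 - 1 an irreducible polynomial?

No

Write g(θ) = θ**7 - θ**6 - θ**5 + θ**4 + θ**3 - 1.
Check for roots in F_3: g(0) = 2; g(1) = 0 → root; g(2) = 1.
g(1) = 0, so (θ − 1) divides g(θ); g is reducible.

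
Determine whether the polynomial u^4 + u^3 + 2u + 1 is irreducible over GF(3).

Yes

Write f(u) = u^4 + u^3 + 2u + 1.
Check for roots in GF(3): f(0) = 1; f(1) = 2; f(2) = 2.
No roots, so no linear factors.
Monic irreducibles of degree 2 over GF(3): u^2 + 1, u^2 + u + 2, u^2 + 2u + 2.
None of them divide f (all give nonzero remainder).
No irreducible factor of degree ≤ 2 exists, so f is irreducible over GF(3).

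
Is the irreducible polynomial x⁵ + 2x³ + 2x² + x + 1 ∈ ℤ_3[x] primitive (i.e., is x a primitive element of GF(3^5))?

Write f(x) = x⁵ + 2x³ + 2x² + x + 1.
|GF(3^5)^×| = 3^5 − 1 = 242. Prime factorization: 242 = 2·11^2.
f is primitive ⇔ x has order 242 in GF(3)[x]/(f), i.e. x^(242/q) ≠ 1 for each prime q | 242.
x^(121) mod f = 2.
x^(22) mod f = x³ + x².
None equal 1, so x has full order 242; f is primitive.

Yes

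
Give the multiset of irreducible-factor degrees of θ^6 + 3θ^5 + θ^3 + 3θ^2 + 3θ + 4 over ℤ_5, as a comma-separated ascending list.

Write g(θ) = θ^6 + 3θ^5 + θ^3 + 3θ^2 + 3θ + 4.
Roots in ℤ_5: g(0) = 4; g(1) = 0 → root; g(2) = 0 → root; g(3) = 0 → root; g(4) = 1.
Linear factors from roots: (θ + 4), (θ + 3), (θ + 2).
Complete factorization: g(θ) = (θ + 2)·(θ + 3)·(θ + 4)·(θ^3 + 4θ^2 + 3θ + 1).
Factor degrees with multiplicity: 1 + 1 + 1 + 3 = 6.

1, 1, 1, 3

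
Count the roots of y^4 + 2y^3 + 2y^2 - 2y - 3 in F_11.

4

Write h(y) = y^4 + 2y^3 + 2y^2 - 2y - 3.
Evaluate at each of the 11 elements of F_11:
h(0) = 8; h(1) = 0 → root; h(2) = 0 → root; h(3) = 1; h(4) = 9; h(5) = 10; h(6) = 3; h(7) = 0 → root; h(8) = 4; h(9) = 9; h(10) = 0 → root.
Roots: {1, 2, 7, 10}.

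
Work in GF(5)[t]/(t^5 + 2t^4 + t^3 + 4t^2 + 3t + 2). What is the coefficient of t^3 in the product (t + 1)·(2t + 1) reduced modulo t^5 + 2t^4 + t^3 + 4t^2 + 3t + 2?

Multiply in GF(5)[t]: (t + 1)·(2t + 1) = 2t^2 + 3t + 1.
Reduced: 2t^2 + 3t + 1.

0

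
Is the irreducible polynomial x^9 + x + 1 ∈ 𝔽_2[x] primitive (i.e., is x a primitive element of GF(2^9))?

No

Write f(x) = x^9 + x + 1.
|GF(2^9)^×| = 2^9 − 1 = 511. Prime factorization: 511 = 7·73.
f is primitive ⇔ x has order 511 in GF(2)[x]/(f), i.e. x^(511/q) ≠ 1 for each prime q | 511.
x^(73) mod f = 1
x^(7) mod f = x^7.
Since x^(73) = 1, the order of x divides 73 < 511; not primitive.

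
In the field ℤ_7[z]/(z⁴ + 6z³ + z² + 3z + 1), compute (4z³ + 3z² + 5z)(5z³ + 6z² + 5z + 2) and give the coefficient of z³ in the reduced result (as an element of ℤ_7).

Multiply in ℤ_7[z]: (4z³ + 3z² + 5z)·(5z³ + 6z² + 5z + 2) = 6z⁶ + 4z⁵ + 4z³ + 3z² + 3z.
Reduce using z⁴ ≡ z³ + 6z² + 4z + 6 (mod z⁴ + 6z³ + z² + 3z + 1).
Reduced: z³ + 5z² + 2z + 3.

1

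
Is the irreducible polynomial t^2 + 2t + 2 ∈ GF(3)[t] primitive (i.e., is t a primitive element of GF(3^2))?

Yes

Write f(t) = t^2 + 2t + 2.
|GF(3^2)^×| = 3^2 − 1 = 8. Prime factorization: 8 = 2^3.
f is primitive ⇔ t has order 8 in GF(3)[t]/(f), i.e. t^(8/q) ≠ 1 for each prime q | 8.
t^(4) mod f = 2.
None equal 1, so t has full order 8; f is primitive.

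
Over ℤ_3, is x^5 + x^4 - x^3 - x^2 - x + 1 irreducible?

No

Write f(x) = x^5 + x^4 - x^3 - x^2 - x + 1.
Check for roots in ℤ_3: f(0) = 1; f(1) = 0 → root; f(2) = 2.
f(1) = 0, so (x − 1) divides f(x); f is reducible.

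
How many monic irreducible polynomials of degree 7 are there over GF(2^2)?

2340

By the necklace-counting formula, N_4(7) = (1/7) Σ_{d|7} μ(7/d)·4^d.
Divisors of 7: 1, 7; μ(7/d) for each: -1, 1.
Σ = − 4^1 + 4^7 = 16380.
N = 16380/7 = 2340.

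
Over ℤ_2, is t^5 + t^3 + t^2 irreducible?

Write m(t) = t^5 + t^3 + t^2.
Check for roots in ℤ_2: m(0) = 0 → root; m(1) = 1.
m(0) = 0, so (t) divides m(t); m is reducible.

No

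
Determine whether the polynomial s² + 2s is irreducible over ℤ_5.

Write h(s) = s² + 2s.
Check for roots in ℤ_5: h(0) = 0 → root; h(1) = 3; h(2) = 3; h(3) = 0 → root; h(4) = 4.
h(0) = 0, so (s) divides h(s); h is reducible.

No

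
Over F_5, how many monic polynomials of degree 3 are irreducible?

40

x^(5^3) − x is the product of all monic irreducibles of degree dividing 3; Möbius inversion gives N = (1/3) Σ μ(3/d)·5^d.
Divisors of 3: 1, 3; μ(3/d) for each: -1, 1.
Σ = − 5^1 + 5^3 = 120.
N = 120/3 = 40.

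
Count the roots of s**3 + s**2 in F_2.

2

Write g(s) = s**3 + s**2.
Evaluate at each of the 2 elements of F_2:
g(0) = 0 → root; g(1) = 0 → root.
Roots: {0, 1}.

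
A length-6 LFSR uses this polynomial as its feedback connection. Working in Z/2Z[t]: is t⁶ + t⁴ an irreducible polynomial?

Write g(t) = t⁶ + t⁴.
Check for roots in Z/2Z: g(0) = 0 → root; g(1) = 0 → root.
g(0) = 0, so (t) divides g(t); g is reducible.

No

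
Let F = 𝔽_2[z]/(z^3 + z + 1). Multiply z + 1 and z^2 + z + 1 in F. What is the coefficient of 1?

Multiply in 𝔽_2[z]: (z + 1)·(z^2 + z + 1) = z^3 + 1.
Reduce using z^3 ≡ z + 1 (mod z^3 + z + 1).
Reduced: z.

0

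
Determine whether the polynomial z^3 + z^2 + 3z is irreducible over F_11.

Write m(z) = z^3 + z^2 + 3z.
Check each element of F_11 for a root: m(0)=0, m(1)=5, m(2)=7, m(3)=1, m(4)=4, m(5)=0, m(6)=6, m(7)=6, m(8)=6, m(9)=1, m(10)=8.
m(0) = 0, so (z) divides m(z); m is reducible.

No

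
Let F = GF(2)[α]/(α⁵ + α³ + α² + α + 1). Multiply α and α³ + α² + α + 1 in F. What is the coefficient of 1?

0

Multiply in GF(2)[α]: (α)·(α³ + α² + α + 1) = α⁴ + α³ + α² + α.
Reduced: α⁴ + α³ + α² + α.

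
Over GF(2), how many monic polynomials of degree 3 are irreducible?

The number of monic irreducibles of degree 3 over GF(2) is (1/3)·Σ_{d∣3} μ(3/d) 2^d.
Divisors of 3: 1, 3; μ(3/d) for each: -1, 1.
Σ = − 2^1 + 2^3 = 6.
N = 6/3 = 2.

2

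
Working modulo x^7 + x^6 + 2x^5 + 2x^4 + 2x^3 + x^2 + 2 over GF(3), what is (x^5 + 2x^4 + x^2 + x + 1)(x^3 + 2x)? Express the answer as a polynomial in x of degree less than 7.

Multiply in GF(3)[x]: (x^5 + 2x^4 + x^2 + x + 1)·(x^3 + 2x) = x^8 + 2x^7 + 2x^6 + 2x^5 + x^4 + 2x^2 + 2x.
Reduce using x^7 ≡ 2x^6 + x^5 + x^4 + x^3 + 2x^2 + 1 (mod x^7 + x^6 + 2x^5 + 2x^4 + 2x^3 + x^2 + 2).
Reduced: 2x^6 + x^5 + x^2 + 1.

2x^6 + x^5 + x^2 + 1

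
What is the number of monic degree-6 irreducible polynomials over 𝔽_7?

19544

By the necklace-counting formula, N_7(6) = (1/6) Σ_{d|6} μ(6/d)·7^d.
Divisors of 6: 1, 2, 3, 6; μ(6/d) for each: 1, -1, -1, 1.
Σ = 7^1 − 7^2 − 7^3 + 7^6 = 117264.
N = 117264/6 = 19544.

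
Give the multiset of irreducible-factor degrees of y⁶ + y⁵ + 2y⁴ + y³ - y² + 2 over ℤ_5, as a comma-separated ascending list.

6

Write g(y) = y⁶ + y⁵ + 2y⁴ + y³ - y² + 2.
Roots in ℤ_5: g(0) = 2; g(1) = 1; g(2) = 4; g(3) = 4; g(4) = 2.
Complete factorization: g(y) = (y⁶ + y⁵ + 2y⁴ + y³ - y² + 2).
Factor degrees with multiplicity: 6 = 6.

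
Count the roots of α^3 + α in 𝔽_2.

2

Write P(α) = α^3 + α.
Evaluate at each of the 2 elements of 𝔽_2:
P(0) = 0 → root; P(1) = 0 → root.
Roots: {0, 1}.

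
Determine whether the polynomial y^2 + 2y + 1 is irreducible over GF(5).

Write m(y) = y^2 + 2y + 1.
Check for roots in GF(5): m(0) = 1; m(1) = 4; m(2) = 4; m(3) = 1; m(4) = 0 → root.
m(4) = 0, so (y − 4) divides m(y); m is reducible.

No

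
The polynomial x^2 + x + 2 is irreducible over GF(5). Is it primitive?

Yes

Write f(x) = x^2 + x + 2.
|GF(5^2)^×| = 5^2 − 1 = 24. Prime factorization: 24 = 2^3·3.
f is primitive ⇔ x has order 24 in GF(5)[x]/(f), i.e. x^(24/q) ≠ 1 for each prime q | 24.
x^(12) mod f = 4.
x^(8) mod f = 3x + 1.
None equal 1, so x has full order 24; f is primitive.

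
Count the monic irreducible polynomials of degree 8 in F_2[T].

By the necklace-counting formula, N_2(8) = (1/8) Σ_{d|8} μ(8/d)·2^d.
Divisors of 8: 1, 2, 4, 8; μ(8/d) for each: 0, 0, -1, 1.
Σ = − 2^4 + 2^8 = 240.
N = 240/8 = 30.

30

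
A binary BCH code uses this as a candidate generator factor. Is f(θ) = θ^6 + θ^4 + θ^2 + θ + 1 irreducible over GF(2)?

Yes

Check for roots in GF(2): f(0) = 1; f(1) = 1.
No roots, so no linear factors.
Monic irreducibles of degree 2 over GF(2): θ^2 + θ + 1.
None of them divide f (all give nonzero remainder).
Monic irreducibles of degree 3 over GF(2): θ^3 + θ + 1, θ^3 + θ^2 + 1.
None of them divide f (all give nonzero remainder).
No irreducible factor of degree ≤ 3 exists, so f is irreducible over GF(2).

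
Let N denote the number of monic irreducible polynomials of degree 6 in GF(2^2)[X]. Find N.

The number of monic irreducibles of degree 6 over GF(4) is (1/6)·Σ_{d∣6} μ(6/d) 4^d.
Divisors of 6: 1, 2, 3, 6; μ(6/d) for each: 1, -1, -1, 1.
Σ = 4^1 − 4^2 − 4^3 + 4^6 = 4020.
N = 4020/6 = 670.

670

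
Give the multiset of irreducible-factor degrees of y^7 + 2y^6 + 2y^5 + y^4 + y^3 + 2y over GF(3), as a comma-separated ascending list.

Write f(y) = y^7 + 2y^6 + 2y^5 + y^4 + y^3 + 2y.
Roots in GF(3): f(0) = 0 → root; f(1) = 0 → root; f(2) = 0 → root.
Linear factors from roots: (y), (y + 2), (y + 1).
Complete factorization: f(y) = (y)·(y + 2)·(y + 1)^2·(y^3 + y^2 + 2y + 1).
Factor degrees with multiplicity: 1 + 1 + 1 + 1 + 3 = 7.

1, 1, 1, 1, 3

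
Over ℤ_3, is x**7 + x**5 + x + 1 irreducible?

Write g(x) = x**7 + x**5 + x + 1.
Check for roots in ℤ_3: g(0) = 1; g(1) = 1; g(2) = 1.
No roots, so no linear factors.
Monic irreducibles of degree 2 over GF(3): x**2 + 1, x**2 + x - 1, x**2 - x - 1.
None of them divide g (all give nonzero remainder).
Degree-3 irreducible divisors: test the 8 monic irreducibles of degree 3 over GF(3).
None of them divide g (all give nonzero remainder).
No irreducible factor of degree ≤ 3 exists, so g is irreducible over GF(3).

Yes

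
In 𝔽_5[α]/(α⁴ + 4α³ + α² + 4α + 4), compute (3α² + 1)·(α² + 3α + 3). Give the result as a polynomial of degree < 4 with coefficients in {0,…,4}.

2α^3 + 2α^2 + α + 1

Multiply in 𝔽_5[α]: (3α² + 1)·(α² + 3α + 3) = 3α⁴ + 4α³ + 3α + 3.
Reduce using α⁴ ≡ α³ + 4α² + α + 1 (mod α⁴ + 4α³ + α² + 4α + 4).
Reduced: 2α³ + 2α² + α + 1.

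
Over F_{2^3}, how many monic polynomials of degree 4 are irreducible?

1008

The number of monic irreducibles of degree 4 over GF(8) is (1/4)·Σ_{d∣4} μ(4/d) 8^d.
Divisors of 4: 1, 2, 4; μ(4/d) for each: 0, -1, 1.
Σ = − 8^2 + 8^4 = 4032.
N = 4032/4 = 1008.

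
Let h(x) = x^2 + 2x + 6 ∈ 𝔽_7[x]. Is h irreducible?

No

Check for roots in 𝔽_7: h(0) = 6; h(1) = 2; h(2) = 0 → root; h(3) = 0 → root; h(4) = 2; h(5) = 6; h(6) = 5.
h(2) = 0, so (x − 2) divides h(x); h is reducible.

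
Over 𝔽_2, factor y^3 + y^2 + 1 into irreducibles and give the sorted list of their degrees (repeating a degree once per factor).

Write h(y) = y^3 + y^2 + 1.
Roots in 𝔽_2: h(0) = 1; h(1) = 1.
Complete factorization: h(y) = (y^3 + y^2 + 1).
Factor degrees with multiplicity: 3 = 3.

3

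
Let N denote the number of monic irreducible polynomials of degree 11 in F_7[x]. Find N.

x^(7^11) − x is the product of all monic irreducibles of degree dividing 11; Möbius inversion gives N = (1/11) Σ μ(11/d)·7^d.
Divisors of 11: 1, 11; μ(11/d) for each: -1, 1.
Σ = − 7^1 + 7^11 = 1977326736.
N = 1977326736/11 = 179756976.

179756976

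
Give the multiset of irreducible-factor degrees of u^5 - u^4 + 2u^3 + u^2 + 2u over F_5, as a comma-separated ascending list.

1, 1, 1, 1, 1

Write f(u) = u^5 - u^4 + 2u^3 + u^2 + 2u.
Roots in F_5: f(0) = 0 → root; f(1) = 0 → root; f(2) = 0 → root; f(3) = 1; f(4) = 0 → root.
Linear factors from roots: (u), (u - 1), (u - 2), (u + 1).
Complete factorization: f(u) = (u)·(u - 2)·(u - 1)·(u + 1)^2.
Factor degrees with multiplicity: 1 + 1 + 1 + 1 + 1 = 5.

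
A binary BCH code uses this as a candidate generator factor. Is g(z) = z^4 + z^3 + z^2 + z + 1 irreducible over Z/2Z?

Check for roots in Z/2Z: g(0) = 1; g(1) = 1.
No roots, so no linear factors.
Monic irreducibles of degree 2 over GF(2): z^2 + z + 1.
None of them divide g (all give nonzero remainder).
No irreducible factor of degree ≤ 2 exists, so g is irreducible over GF(2).

Yes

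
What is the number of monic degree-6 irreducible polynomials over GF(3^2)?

88440

Gauss's count: N_{9}(6) = (1/6) Σ_{d|6} μ(6/d)·9^d.
Divisors of 6: 1, 2, 3, 6; μ(6/d) for each: 1, -1, -1, 1.
Σ = 9^1 − 9^2 − 9^3 + 9^6 = 530640.
N = 530640/6 = 88440.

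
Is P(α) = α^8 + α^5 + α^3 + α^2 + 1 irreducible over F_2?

Check for roots in F_2: P(0) = 1; P(1) = 1.
No roots, so no linear factors.
Monic irreducibles of degree 2 over GF(2): α^2 + α + 1.
None of them divide P (all give nonzero remainder).
Monic irreducibles of degree 3 over GF(2): α^3 + α + 1, α^3 + α^2 + 1.
None of them divide P (all give nonzero remainder).
Monic irreducibles of degree 4 over GF(2): α^4 + α + 1, α^4 + α^3 + 1, α^4 + α^3 + α^2 + α + 1.
None of them divide P (all give nonzero remainder).
No irreducible factor of degree ≤ 4 exists, so P is irreducible over GF(2).

Yes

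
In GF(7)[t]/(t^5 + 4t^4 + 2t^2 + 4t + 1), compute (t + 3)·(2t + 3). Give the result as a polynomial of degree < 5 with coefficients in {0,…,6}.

Multiply in GF(7)[t]: (t + 3)·(2t + 3) = 2t^2 + 2t + 2.
Reduced: 2t^2 + 2t + 2.

2t^2 + 2t + 2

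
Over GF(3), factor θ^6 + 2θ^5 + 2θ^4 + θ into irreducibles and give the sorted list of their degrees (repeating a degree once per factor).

Write g(θ) = θ^6 + 2θ^5 + 2θ^4 + θ.
Roots in GF(3): g(0) = 0 → root; g(1) = 0 → root; g(2) = 0 → root.
Linear factors from roots: (θ), (θ + 2), (θ + 1).
Complete factorization: g(θ) = (θ)·(θ + 2)·(θ + 1)^2·(θ^2 + θ + 2).
Factor degrees with multiplicity: 1 + 1 + 1 + 1 + 2 = 6.

1, 1, 1, 1, 2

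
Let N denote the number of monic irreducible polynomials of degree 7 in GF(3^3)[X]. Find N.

1494336168

The number of monic irreducibles of degree 7 over GF(27) is (1/7)·Σ_{d∣7} μ(7/d) 27^d.
Divisors of 7: 1, 7; μ(7/d) for each: -1, 1.
Σ = − 27^1 + 27^7 = 10460353176.
N = 10460353176/7 = 1494336168.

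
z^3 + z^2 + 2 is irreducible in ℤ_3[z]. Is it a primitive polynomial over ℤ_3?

No

Write f(z) = z^3 + z^2 + 2.
|GF(3^3)^×| = 3^3 − 1 = 26. Prime factorization: 26 = 2·13.
f is primitive ⇔ z has order 26 in GF(3)[z]/(f), i.e. z^(26/q) ≠ 1 for each prime q | 26.
z^(13) mod f = 1
z^(2) mod f = z^2.
Since z^(13) = 1, the order of z divides 13 < 26; not primitive.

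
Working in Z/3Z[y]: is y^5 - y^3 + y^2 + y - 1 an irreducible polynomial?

Yes

Write g(y) = y^5 - y^3 + y^2 + y - 1.
Check for roots in Z/3Z: g(0) = 2; g(1) = 1; g(2) = 2.
No roots, so no linear factors.
Monic irreducibles of degree 2 over GF(3): y^2 + 1, y^2 + y - 1, y^2 - y - 1.
None of them divide g (all give nonzero remainder).
No irreducible factor of degree ≤ 2 exists, so g is irreducible over GF(3).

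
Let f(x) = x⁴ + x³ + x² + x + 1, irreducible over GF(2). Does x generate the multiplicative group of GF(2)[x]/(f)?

No

|GF(2^4)^×| = 2^4 − 1 = 15. Prime factorization: 15 = 3·5.
f is primitive ⇔ x has order 15 in GF(2)[x]/(f), i.e. x^(15/q) ≠ 1 for each prime q | 15.
x^(5) mod f = 1
x^(3) mod f = x³.
Since x^(5) = 1, the order of x divides 5 < 15; not primitive.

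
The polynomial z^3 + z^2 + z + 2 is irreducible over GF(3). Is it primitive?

Write f(z) = z^3 + z^2 + z + 2.
|GF(3^3)^×| = 3^3 − 1 = 26. Prime factorization: 26 = 2·13.
f is primitive ⇔ z has order 26 in GF(3)[z]/(f), i.e. z^(26/q) ≠ 1 for each prime q | 26.
z^(13) mod f = 1
z^(2) mod f = z^2.
Since z^(13) = 1, the order of z divides 13 < 26; not primitive.

No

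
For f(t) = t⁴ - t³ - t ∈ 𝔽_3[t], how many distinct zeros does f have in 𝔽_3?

Evaluate at each of the 3 elements of 𝔽_3:
f(0) = 0 → root; f(1) = 2; f(2) = 0 → root.
Roots: {0, 2}.

2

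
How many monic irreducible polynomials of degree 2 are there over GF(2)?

1

The number of monic irreducibles of degree 2 over GF(2) is (1/2)·Σ_{d∣2} μ(2/d) 2^d.
Divisors of 2: 1, 2; μ(2/d) for each: -1, 1.
Σ = − 2^1 + 2^2 = 2.
N = 2/2 = 1.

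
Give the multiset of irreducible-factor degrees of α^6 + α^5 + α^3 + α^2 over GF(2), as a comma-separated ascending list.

1, 1, 1, 1, 2

Write h(α) = α^6 + α^5 + α^3 + α^2.
Roots in GF(2): h(0) = 0 → root; h(1) = 0 → root.
Linear factors from roots: (α), (α + 1).
Complete factorization: h(α) = (α)^2·(α + 1)^2·(α^2 + α + 1).
Factor degrees with multiplicity: 1 + 1 + 1 + 1 + 2 = 6.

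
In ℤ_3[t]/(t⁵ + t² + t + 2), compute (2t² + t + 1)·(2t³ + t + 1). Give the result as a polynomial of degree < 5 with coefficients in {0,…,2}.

Multiply in ℤ_3[t]: (2t² + t + 1)·(2t³ + t + 1) = t⁵ + 2t⁴ + t³ + 2t + 1.
Reduce using t⁵ ≡ 2t² + 2t + 1 (mod t⁵ + t² + t + 2).
Reduced: 2t⁴ + t³ + 2t² + t + 2.

2t^4 + t^3 + 2t^2 + t + 2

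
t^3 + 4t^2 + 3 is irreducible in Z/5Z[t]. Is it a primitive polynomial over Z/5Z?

Write f(t) = t^3 + 4t^2 + 3.
|GF(5^3)^×| = 5^3 − 1 = 124. Prime factorization: 124 = 2^2·31.
f is primitive ⇔ t has order 124 in GF(5)[t]/(f), i.e. t^(124/q) ≠ 1 for each prime q | 124.
t^(62) mod f = 4.
t^(4) mod f = t^2 + 2t + 2.
None equal 1, so t has full order 124; f is primitive.

Yes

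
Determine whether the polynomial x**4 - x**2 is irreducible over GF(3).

Write P(x) = x**4 - x**2.
Check for roots in GF(3): P(0) = 0 → root; P(1) = 0 → root; P(2) = 0 → root.
P(0) = 0, so (x) divides P(x); P is reducible.

No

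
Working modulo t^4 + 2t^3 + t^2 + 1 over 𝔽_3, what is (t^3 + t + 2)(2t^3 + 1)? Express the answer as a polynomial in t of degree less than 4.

2t^3 + 2t^2 + 2t

Multiply in 𝔽_3[t]: (t^3 + t + 2)·(2t^3 + 1) = 2t^6 + 2t^4 + 2t^3 + t + 2.
Reduce using t^4 ≡ t^3 + 2t^2 + 2 (mod t^4 + 2t^3 + t^2 + 1).
Reduced: 2t^3 + 2t^2 + 2t.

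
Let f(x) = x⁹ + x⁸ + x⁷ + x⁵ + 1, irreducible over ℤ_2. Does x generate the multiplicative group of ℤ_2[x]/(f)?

|GF(2^9)^×| = 2^9 − 1 = 511. Prime factorization: 511 = 7·73.
f is primitive ⇔ x has order 511 in GF(2)[x]/(f), i.e. x^(511/q) ≠ 1 for each prime q | 511.
x^(73) mod f = 1
x^(7) mod f = x⁷.
Since x^(73) = 1, the order of x divides 73 < 511; not primitive.

No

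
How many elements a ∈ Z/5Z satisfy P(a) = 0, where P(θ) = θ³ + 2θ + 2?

2

Evaluate at each of the 5 elements of Z/5Z:
P(0) = 2; P(1) = 0 → root; P(2) = 4; P(3) = 0 → root; P(4) = 4.
Roots: {1, 3}.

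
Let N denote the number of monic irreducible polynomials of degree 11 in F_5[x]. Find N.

By the necklace-counting formula, N_5(11) = (1/11) Σ_{d|11} μ(11/d)·5^d.
Divisors of 11: 1, 11; μ(11/d) for each: -1, 1.
Σ = − 5^1 + 5^11 = 48828120.
N = 48828120/11 = 4438920.

4438920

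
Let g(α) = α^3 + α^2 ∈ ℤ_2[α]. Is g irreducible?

No

Check for roots in ℤ_2: g(0) = 0 → root; g(1) = 0 → root.
g(0) = 0, so (α) divides g(α); g is reducible.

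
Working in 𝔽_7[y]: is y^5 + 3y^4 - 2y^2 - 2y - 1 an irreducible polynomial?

Write P(y) = y^5 + 3y^4 - 2y^2 - 2y - 1.
Check for roots in 𝔽_7: P(0) = 6; P(1) = 6; P(2) = 4; P(3) = 6; P(4) = 1; P(5) = 4; P(6) = 1.
No roots, so no linear factors.
Degree-2 irreducible divisors: test the 21 monic irreducibles of degree 2 over GF(7).
None of them divide P (all give nonzero remainder).
No irreducible factor of degree ≤ 2 exists, so P is irreducible over GF(7).

Yes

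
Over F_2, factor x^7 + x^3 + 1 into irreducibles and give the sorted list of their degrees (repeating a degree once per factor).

Write f(x) = x^7 + x^3 + 1.
Roots in F_2: f(0) = 1; f(1) = 1.
Complete factorization: f(x) = (x^7 + x^3 + 1).
Factor degrees with multiplicity: 7 = 7.

7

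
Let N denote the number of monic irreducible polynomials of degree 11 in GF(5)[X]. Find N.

Gauss's count: N_{5}(11) = (1/11) Σ_{d|11} μ(11/d)·5^d.
Divisors of 11: 1, 11; μ(11/d) for each: -1, 1.
Σ = − 5^1 + 5^11 = 48828120.
N = 48828120/11 = 4438920.

4438920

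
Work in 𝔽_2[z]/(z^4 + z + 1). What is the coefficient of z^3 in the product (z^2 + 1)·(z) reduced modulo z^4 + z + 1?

Multiply in 𝔽_2[z]: (z^2 + 1)·(z) = z^3 + z.
Reduced: z^3 + z.

1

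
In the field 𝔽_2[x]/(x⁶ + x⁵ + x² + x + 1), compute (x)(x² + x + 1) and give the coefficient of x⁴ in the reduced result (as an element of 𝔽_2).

0

Multiply in 𝔽_2[x]: (x)·(x² + x + 1) = x³ + x² + x.
Reduced: x³ + x² + x.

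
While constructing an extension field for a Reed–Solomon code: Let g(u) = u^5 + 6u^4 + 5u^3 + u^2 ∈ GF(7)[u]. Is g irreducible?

No

Check for roots in GF(7): g(0) = 0 → root; g(1) = 6; g(2) = 4; g(3) = 5; g(4) = 5; g(5) = 0 → root; g(6) = 1.
g(0) = 0, so (u) divides g(u); g is reducible.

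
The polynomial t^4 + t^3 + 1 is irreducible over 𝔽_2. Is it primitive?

Yes

Write f(t) = t^4 + t^3 + 1.
|GF(2^4)^×| = 2^4 − 1 = 15. Prime factorization: 15 = 3·5.
f is primitive ⇔ t has order 15 in GF(2)[t]/(f), i.e. t^(15/q) ≠ 1 for each prime q | 15.
t^(5) mod f = t^3 + t + 1.
t^(3) mod f = t^3.
None equal 1, so t has full order 15; f is primitive.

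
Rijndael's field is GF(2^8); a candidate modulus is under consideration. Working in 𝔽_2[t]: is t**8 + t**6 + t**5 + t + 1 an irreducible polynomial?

Write h(t) = t**8 + t**6 + t**5 + t + 1.
Check for roots in 𝔽_2: h(0) = 1; h(1) = 1.
No roots, so no linear factors.
Monic irreducibles of degree 2 over GF(2): t**2 + t + 1.
None of them divide h (all give nonzero remainder).
Monic irreducibles of degree 3 over GF(2): t**3 + t + 1, t**3 + t**2 + 1.
None of them divide h (all give nonzero remainder).
Monic irreducibles of degree 4 over GF(2): t**4 + t + 1, t**4 + t**3 + 1, t**4 + t**3 + t**2 + t + 1.
None of them divide h (all give nonzero remainder).
No irreducible factor of degree ≤ 4 exists, so h is irreducible over GF(2).

Yes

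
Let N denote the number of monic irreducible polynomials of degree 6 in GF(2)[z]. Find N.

9

By the necklace-counting formula, N_2(6) = (1/6) Σ_{d|6} μ(6/d)·2^d.
Divisors of 6: 1, 2, 3, 6; μ(6/d) for each: 1, -1, -1, 1.
Σ = 2^1 − 2^2 − 2^3 + 2^6 = 54.
N = 54/6 = 9.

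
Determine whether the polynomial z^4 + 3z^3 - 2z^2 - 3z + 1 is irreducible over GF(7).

No

Write h(z) = z^4 + 3z^3 - 2z^2 - 3z + 1.
Check for roots in GF(7): h(0) = 1; h(1) = 0 → root; h(2) = 6; h(3) = 3; h(4) = 6; h(5) = 5; h(6) = 0 → root.
h(1) = 0, so (z − 1) divides h(z); h is reducible.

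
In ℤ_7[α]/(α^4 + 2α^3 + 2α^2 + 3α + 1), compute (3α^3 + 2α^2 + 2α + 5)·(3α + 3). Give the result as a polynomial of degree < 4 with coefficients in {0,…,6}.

Multiply in ℤ_7[α]: (3α^3 + 2α^2 + 2α + 5)·(3α + 3) = 2α^4 + α^3 + 5α^2 + 1.
Reduce using α^4 ≡ 5α^3 + 5α^2 + 4α + 6 (mod α^4 + 2α^3 + 2α^2 + 3α + 1).
Reduced: 4α^3 + α^2 + α + 6.

4α^3 + α^2 + α + 6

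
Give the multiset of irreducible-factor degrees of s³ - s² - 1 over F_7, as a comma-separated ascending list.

Write h(s) = s³ - s² - 1.
Complete factorization: h(s) = (s³ - s² - 1).
Factor degrees with multiplicity: 3 = 3.

3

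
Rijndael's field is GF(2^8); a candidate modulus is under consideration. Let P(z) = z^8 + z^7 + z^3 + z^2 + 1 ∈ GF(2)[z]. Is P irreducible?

Yes

Check for roots in GF(2): P(0) = 1; P(1) = 1.
No roots, so no linear factors.
Monic irreducibles of degree 2 over GF(2): z^2 + z + 1.
None of them divide P (all give nonzero remainder).
Monic irreducibles of degree 3 over GF(2): z^3 + z + 1, z^3 + z^2 + 1.
None of them divide P (all give nonzero remainder).
Monic irreducibles of degree 4 over GF(2): z^4 + z + 1, z^4 + z^3 + 1, z^4 + z^3 + z^2 + z + 1.
None of them divide P (all give nonzero remainder).
No irreducible factor of degree ≤ 4 exists, so P is irreducible over GF(2).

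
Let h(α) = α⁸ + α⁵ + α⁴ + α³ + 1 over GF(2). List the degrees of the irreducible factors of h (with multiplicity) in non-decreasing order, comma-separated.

8

Roots in GF(2): h(0) = 1; h(1) = 1.
Complete factorization: h(α) = (α⁸ + α⁵ + α⁴ + α³ + 1).
Factor degrees with multiplicity: 8 = 8.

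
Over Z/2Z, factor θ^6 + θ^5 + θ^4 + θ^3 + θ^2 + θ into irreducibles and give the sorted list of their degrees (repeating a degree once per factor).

1, 1, 2, 2

Write g(θ) = θ^6 + θ^5 + θ^4 + θ^3 + θ^2 + θ.
Roots in Z/2Z: g(0) = 0 → root; g(1) = 0 → root.
Linear factors from roots: (θ), (θ + 1).
Complete factorization: g(θ) = (θ)·(θ + 1)·(θ^2 + θ + 1)^2.
Factor degrees with multiplicity: 1 + 1 + 2 + 2 = 6.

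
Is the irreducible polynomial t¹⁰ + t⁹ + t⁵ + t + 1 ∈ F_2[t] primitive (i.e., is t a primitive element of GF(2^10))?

Write f(t) = t¹⁰ + t⁹ + t⁵ + t + 1.
|GF(2^10)^×| = 2^10 − 1 = 1023. Prime factorization: 1023 = 3·11·31.
f is primitive ⇔ t has order 1023 in GF(2)[t]/(f), i.e. t^(1023/q) ≠ 1 for each prime q | 1023.
t^(341) mod f = t⁹ + t⁶ + t⁵ + t² + 1.
t^(93) mod f = t⁸ + t² + t + 1.
t^(33) mod f = 1
Since t^(33) = 1, the order of t divides 33 < 1023; not primitive.

No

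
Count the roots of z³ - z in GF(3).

3

Write g(z) = z³ - z.
Evaluate at each of the 3 elements of GF(3):
g(0) = 0 → root; g(1) = 0 → root; g(2) = 0 → root.
Roots: {0, 1, 2}.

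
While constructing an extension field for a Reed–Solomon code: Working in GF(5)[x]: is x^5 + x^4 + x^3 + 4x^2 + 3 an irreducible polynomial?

No

Write P(x) = x^5 + x^4 + x^3 + 4x^2 + 3.
Check for roots in GF(5): P(0) = 3; P(1) = 0 → root; P(2) = 0 → root; P(3) = 0 → root; P(4) = 1.
P(1) = 0, so (x − 1) divides P(x); P is reducible.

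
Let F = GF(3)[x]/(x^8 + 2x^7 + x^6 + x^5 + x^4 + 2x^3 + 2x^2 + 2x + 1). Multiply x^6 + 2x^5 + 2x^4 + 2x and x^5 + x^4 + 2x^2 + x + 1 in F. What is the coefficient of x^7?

2

Multiply in GF(3)[x]: (x^6 + 2x^5 + 2x^4 + 2x)·(x^5 + x^4 + 2x^2 + x + 1) = x^11 + x^9 + x^8 + 2x^7 + 2x^4 + x^3 + 2x^2 + 2x.
Reduce using x^8 ≡ x^7 + 2x^6 + 2x^5 + 2x^4 + x^3 + x^2 + x + 2 (mod x^8 + 2x^7 + x^6 + x^5 + x^4 + 2x^3 + 2x^2 + 2x + 1).
Reduced: 2x^7 + 2x^6 + x^5 + 2x^4 + 2x^3 + 2x^2 + x.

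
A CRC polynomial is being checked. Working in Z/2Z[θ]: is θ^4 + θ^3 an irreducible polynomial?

Write g(θ) = θ^4 + θ^3.
Check for roots in Z/2Z: g(0) = 0 → root; g(1) = 0 → root.
g(0) = 0, so (θ) divides g(θ); g is reducible.

No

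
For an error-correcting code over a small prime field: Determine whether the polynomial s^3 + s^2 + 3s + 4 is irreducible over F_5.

Write P(s) = s^3 + s^2 + 3s + 4.
Check for roots in F_5: P(0) = 4; P(1) = 4; P(2) = 2; P(3) = 4; P(4) = 1.
No roots. A degree-3 polynomial over a field with no linear factor is irreducible.

Yes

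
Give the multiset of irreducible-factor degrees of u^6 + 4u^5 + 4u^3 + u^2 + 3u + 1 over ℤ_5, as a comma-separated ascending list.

1, 2, 3

Write h(u) = u^6 + 4u^5 + 4u^3 + u^2 + 3u + 1.
Roots in ℤ_5: h(0) = 1; h(1) = 4; h(2) = 0 → root; h(3) = 3; h(4) = 2.
Linear factors from roots: (u + 3).
Complete factorization: h(u) = (u + 3)·(u^2 + 3u + 3)·(u^3 + 3u^2 + 4).
Factor degrees with multiplicity: 1 + 2 + 3 = 6.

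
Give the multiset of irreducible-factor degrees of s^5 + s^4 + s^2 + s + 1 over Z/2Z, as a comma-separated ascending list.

5

Write g(s) = s^5 + s^4 + s^2 + s + 1.
Roots in Z/2Z: g(0) = 1; g(1) = 1.
Complete factorization: g(s) = (s^5 + s^4 + s^2 + s + 1).
Factor degrees with multiplicity: 5 = 5.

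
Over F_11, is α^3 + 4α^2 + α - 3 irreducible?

Write m(α) = α^3 + 4α^2 + α - 3.
Check each element of F_11 for a root: m(0)=8, m(1)=3, m(2)=1, m(3)=8, m(4)=8, m(5)=7, m(6)=0, m(7)=4, m(8)=3, m(9)=3, m(10)=10.
m(6) = 0, so (α − 6) divides m(α); m is reducible.

No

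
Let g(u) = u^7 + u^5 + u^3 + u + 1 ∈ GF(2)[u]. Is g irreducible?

Check for roots in GF(2): g(0) = 1; g(1) = 1.
No roots, so no linear factors.
Monic irreducibles of degree 2 over GF(2): u^2 + u + 1.
None of them divide g (all give nonzero remainder).
Monic irreducibles of degree 3 over GF(2): u^3 + u + 1, u^3 + u^2 + 1.
None of them divide g (all give nonzero remainder).
No irreducible factor of degree ≤ 3 exists, so g is irreducible over GF(2).

Yes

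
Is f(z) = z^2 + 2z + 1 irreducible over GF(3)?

No

Check for roots in GF(3): f(0) = 1; f(1) = 1; f(2) = 0 → root.
f(2) = 0, so (z − 2) divides f(z); f is reducible.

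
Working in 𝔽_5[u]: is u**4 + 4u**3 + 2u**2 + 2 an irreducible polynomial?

Write m(u) = u**4 + 4u**3 + 2u**2 + 2.
Check for roots in 𝔽_5: m(0) = 2; m(1) = 4; m(2) = 3; m(3) = 4; m(4) = 1.
No roots, so no linear factors.
Degree-2 irreducible divisors: test the 10 monic irreducibles of degree 2 over GF(5).
None of them divide m (all give nonzero remainder).
No irreducible factor of degree ≤ 2 exists, so m is irreducible over GF(5).

Yes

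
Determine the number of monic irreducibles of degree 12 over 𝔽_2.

The number of monic irreducibles of degree 12 over GF(2) is (1/12)·Σ_{d∣12} μ(12/d) 2^d.
Divisors of 12: 1, 2, 3, 4, 6, 12; μ(12/d) for each: 0, 1, 0, -1, -1, 1.
Σ = 2^2 − 2^4 − 2^6 + 2^12 = 4020.
N = 4020/12 = 335.

335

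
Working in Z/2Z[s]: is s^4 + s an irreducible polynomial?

No

Write f(s) = s^4 + s.
Check for roots in Z/2Z: f(0) = 0 → root; f(1) = 0 → root.
f(0) = 0, so (s) divides f(s); f is reducible.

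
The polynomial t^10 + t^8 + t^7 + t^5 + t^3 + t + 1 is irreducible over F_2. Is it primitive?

Write f(t) = t^10 + t^8 + t^7 + t^5 + t^3 + t + 1.
|GF(2^10)^×| = 2^10 − 1 = 1023. Prime factorization: 1023 = 3·11·31.
f is primitive ⇔ t has order 1023 in GF(2)[t]/(f), i.e. t^(1023/q) ≠ 1 for each prime q | 1023.
t^(341) mod f = 1
t^(93) mod f = t^8 + t^7 + t^6 + t^5 + t^4 + t^3 + t.
t^(33) mod f = t^8 + t^7 + t^6 + t^2.
Since t^(341) = 1, the order of t divides 341 < 1023; not primitive.

No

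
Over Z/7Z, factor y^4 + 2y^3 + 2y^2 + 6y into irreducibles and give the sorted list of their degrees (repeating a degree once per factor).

1, 3

Write g(y) = y^4 + 2y^3 + 2y^2 + 6y.
Linear factors from roots: (y).
Complete factorization: g(y) = (y)·(y^3 + 2y^2 + 2y + 6).
Factor degrees with multiplicity: 1 + 3 = 4.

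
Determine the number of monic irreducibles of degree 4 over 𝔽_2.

x^(2^4) − x is the product of all monic irreducibles of degree dividing 4; Möbius inversion gives N = (1/4) Σ μ(4/d)·2^d.
Divisors of 4: 1, 2, 4; μ(4/d) for each: 0, -1, 1.
Σ = − 2^2 + 2^4 = 12.
N = 12/4 = 3.

3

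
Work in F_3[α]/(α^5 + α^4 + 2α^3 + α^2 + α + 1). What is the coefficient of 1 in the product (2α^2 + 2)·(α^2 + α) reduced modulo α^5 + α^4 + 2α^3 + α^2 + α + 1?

0

Multiply in F_3[α]: (2α^2 + 2)·(α^2 + α) = 2α^4 + 2α^3 + 2α^2 + 2α.
Reduced: 2α^4 + 2α^3 + 2α^2 + 2α.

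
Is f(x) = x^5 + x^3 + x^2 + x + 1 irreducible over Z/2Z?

Yes

Check for roots in Z/2Z: f(0) = 1; f(1) = 1.
No roots, so no linear factors.
Monic irreducibles of degree 2 over GF(2): x^2 + x + 1.
None of them divide f (all give nonzero remainder).
No irreducible factor of degree ≤ 2 exists, so f is irreducible over GF(2).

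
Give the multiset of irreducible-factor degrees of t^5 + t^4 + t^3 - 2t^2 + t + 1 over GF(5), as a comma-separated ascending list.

Write h(t) = t^5 + t^4 + t^3 - 2t^2 + t + 1.
Roots in GF(5): h(0) = 1; h(1) = 3; h(2) = 1; h(3) = 2; h(4) = 2.
Complete factorization: h(t) = (t^5 + t^4 + t^3 - 2t^2 + t + 1).
Factor degrees with multiplicity: 5 = 5.

5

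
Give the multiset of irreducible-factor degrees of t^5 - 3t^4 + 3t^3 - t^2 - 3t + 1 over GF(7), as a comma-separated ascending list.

5

Write g(t) = t^5 - 3t^4 + 3t^3 - t^2 - 3t + 1.
Complete factorization: g(t) = (t^5 - 3t^4 + 3t^3 - t^2 - 3t + 1).
Factor degrees with multiplicity: 5 = 5.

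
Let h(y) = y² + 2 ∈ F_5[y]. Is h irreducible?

Yes

Check for roots in F_5: h(0) = 2; h(1) = 3; h(2) = 1; h(3) = 1; h(4) = 3.
No roots. A degree-2 polynomial over a field with no linear factor is irreducible.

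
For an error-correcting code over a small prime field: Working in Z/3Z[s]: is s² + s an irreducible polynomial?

Write P(s) = s² + s.
Check for roots in Z/3Z: P(0) = 0 → root; P(1) = 2; P(2) = 0 → root.
P(0) = 0, so (s) divides P(s); P is reducible.

No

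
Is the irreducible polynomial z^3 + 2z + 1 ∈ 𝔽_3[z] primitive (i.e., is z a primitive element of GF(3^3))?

Write f(z) = z^3 + 2z + 1.
|GF(3^3)^×| = 3^3 − 1 = 26. Prime factorization: 26 = 2·13.
f is primitive ⇔ z has order 26 in GF(3)[z]/(f), i.e. z^(26/q) ≠ 1 for each prime q | 26.
z^(13) mod f = 2.
z^(2) mod f = z^2.
None equal 1, so z has full order 26; f is primitive.

Yes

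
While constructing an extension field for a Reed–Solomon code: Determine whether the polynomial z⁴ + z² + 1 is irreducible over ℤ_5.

Write h(z) = z⁴ + z² + 1.
Check for roots in ℤ_5: h(0) = 1; h(1) = 3; h(2) = 1; h(3) = 1; h(4) = 3.
No roots, so no linear factors.
Degree-2 irreducible divisors: test the 10 monic irreducibles of degree 2 over GF(5).
z² + z + 1 divides h: h(z) = (z² + z + 1)·(z² + 4z + 1).

No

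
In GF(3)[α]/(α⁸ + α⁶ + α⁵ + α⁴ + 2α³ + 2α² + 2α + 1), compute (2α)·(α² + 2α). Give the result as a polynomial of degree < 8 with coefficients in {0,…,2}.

Multiply in GF(3)[α]: (2α)·(α² + 2α) = 2α³ + α².
Reduced: 2α³ + α².

2α^3 + α^2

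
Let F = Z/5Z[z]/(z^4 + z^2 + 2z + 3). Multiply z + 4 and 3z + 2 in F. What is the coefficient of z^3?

0

Multiply in Z/5Z[z]: (z + 4)·(3z + 2) = 3z^2 + 4z + 3.
Reduced: 3z^2 + 4z + 3.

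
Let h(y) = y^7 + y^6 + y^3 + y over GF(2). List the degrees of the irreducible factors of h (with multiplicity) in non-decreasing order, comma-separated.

1, 1, 2, 3

Roots in GF(2): h(0) = 0 → root; h(1) = 0 → root.
Linear factors from roots: (y), (y + 1).
Complete factorization: h(y) = (y)·(y + 1)·(y^2 + y + 1)·(y^3 + y^2 + 1).
Factor degrees with multiplicity: 1 + 1 + 2 + 3 = 7.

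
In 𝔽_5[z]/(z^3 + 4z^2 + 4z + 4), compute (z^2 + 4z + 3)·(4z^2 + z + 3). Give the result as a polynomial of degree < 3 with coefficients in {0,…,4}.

4z^2

Multiply in 𝔽_5[z]: (z^2 + 4z + 3)·(4z^2 + z + 3) = 4z^4 + 2z^3 + 4z^2 + 4.
Reduce using z^3 ≡ z^2 + z + 1 (mod z^3 + 4z^2 + 4z + 4).
Reduced: 4z^2.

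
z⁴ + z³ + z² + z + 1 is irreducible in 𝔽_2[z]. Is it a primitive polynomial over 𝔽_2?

Write f(z) = z⁴ + z³ + z² + z + 1.
|GF(2^4)^×| = 2^4 − 1 = 15. Prime factorization: 15 = 3·5.
f is primitive ⇔ z has order 15 in GF(2)[z]/(f), i.e. z^(15/q) ≠ 1 for each prime q | 15.
z^(5) mod f = 1
z^(3) mod f = z³.
Since z^(5) = 1, the order of z divides 5 < 15; not primitive.

No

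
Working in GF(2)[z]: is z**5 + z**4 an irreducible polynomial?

Write f(z) = z**5 + z**4.
Check for roots in GF(2): f(0) = 0 → root; f(1) = 0 → root.
f(0) = 0, so (z) divides f(z); f is reducible.

No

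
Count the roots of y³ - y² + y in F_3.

Write g(y) = y³ - y² + y.
Evaluate at each of the 3 elements of F_3:
g(0) = 0 → root; g(1) = 1; g(2) = 0 → root.
Roots: {0, 2}.

2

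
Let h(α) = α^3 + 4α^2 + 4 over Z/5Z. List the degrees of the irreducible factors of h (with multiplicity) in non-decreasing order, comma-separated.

3

Roots in Z/5Z: h(0) = 4; h(1) = 4; h(2) = 3; h(3) = 2; h(4) = 2.
Complete factorization: h(α) = (α^3 + 4α^2 + 4).
Factor degrees with multiplicity: 3 = 3.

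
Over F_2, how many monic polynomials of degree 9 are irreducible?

56

The number of monic irreducibles of degree 9 over GF(2) is (1/9)·Σ_{d∣9} μ(9/d) 2^d.
Divisors of 9: 1, 3, 9; μ(9/d) for each: 0, -1, 1.
Σ = − 2^3 + 2^9 = 504.
N = 504/9 = 56.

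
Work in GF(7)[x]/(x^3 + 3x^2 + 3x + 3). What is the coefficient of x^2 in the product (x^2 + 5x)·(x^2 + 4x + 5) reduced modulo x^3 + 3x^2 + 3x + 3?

4

Multiply in GF(7)[x]: (x^2 + 5x)·(x^2 + 4x + 5) = x^4 + 2x^3 + 4x^2 + 4x.
Reduce using x^3 ≡ 4x^2 + 4x + 4 (mod x^3 + 3x^2 + 3x + 3).
Reduced: 4x^2 + 4x + 3.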